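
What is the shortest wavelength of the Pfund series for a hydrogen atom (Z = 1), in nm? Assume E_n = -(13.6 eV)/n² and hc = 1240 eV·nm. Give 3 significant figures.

2280 nm

The Pfund series has lower level n_f = 5; the series limit corresponds to n_i → ∞.
ΔE_max = 13.6 × 1 / 5² = 0.5440 eV.
λ_min = 1240 / 0.5440 = 2280 nm.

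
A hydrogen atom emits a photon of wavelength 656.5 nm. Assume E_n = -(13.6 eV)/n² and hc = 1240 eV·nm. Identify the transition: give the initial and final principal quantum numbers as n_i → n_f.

n_i = 3, n_f = 2

The photon energy is ΔE = hc/λ = 1240 / 656.5 = 1.889 eV.
With Z = 1, ΔE = 13.60 × (1/n_f² − 1/n_i²), so 1/n_f² − 1/n_i² = 0.1389.
Trying n_f = 2 gives 1/n_i² = 0.1111, i.e. n_i ≈ 3; this pair matches.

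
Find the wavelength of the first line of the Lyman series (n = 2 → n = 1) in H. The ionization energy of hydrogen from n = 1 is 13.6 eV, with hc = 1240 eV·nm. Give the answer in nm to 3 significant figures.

122 nm

The Lyman series terminates on n_f = 1; the first line has n_i = 1+1 = 2.
ΔE = 13.60 × (1/1² − 1/2²) = 10.20 eV.
λ = 1240 / 10.20 = 122 nm.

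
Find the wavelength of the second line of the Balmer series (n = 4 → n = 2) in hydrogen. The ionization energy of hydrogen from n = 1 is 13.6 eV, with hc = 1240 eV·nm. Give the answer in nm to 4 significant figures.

The Balmer series terminates on n_f = 2; the second line has n_i = 2+2 = 4.
ΔE = 13.60 × (1/2² − 1/4²) = 2.550 eV.
λ = 1240 / 2.550 = 486.3 nm.

486.3 nm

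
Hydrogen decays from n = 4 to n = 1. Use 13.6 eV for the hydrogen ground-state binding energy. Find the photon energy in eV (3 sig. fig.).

12.8 eV

E_4 = −13.60/16 = −0.8500 eV and E_1 = −13.60/1 = −13.60 eV.
The photon energy is |E_4 − E_1| = 12.8 eV.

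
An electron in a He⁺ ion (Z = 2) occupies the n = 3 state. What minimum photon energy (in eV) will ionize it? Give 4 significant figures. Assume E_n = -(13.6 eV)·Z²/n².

6.044 eV

E_n = −13.6 Z²/n² = −54.40/n² eV for Z = 2.
E_3 = −54.40/9 = −6.044 eV, so ionization (to E = 0) requires 6.044 eV.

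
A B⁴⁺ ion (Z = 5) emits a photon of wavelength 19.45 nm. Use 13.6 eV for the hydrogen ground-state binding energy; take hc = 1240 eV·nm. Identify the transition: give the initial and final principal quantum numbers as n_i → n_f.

The photon energy is ΔE = hc/λ = 1240 / 19.45 = 63.75 eV.
With Z = 5, ΔE = 340.0 × (1/n_f² − 1/n_i²), so 1/n_f² − 1/n_i² = 0.1875.
Trying n_f = 2 gives 1/n_i² = 0.06249, i.e. n_i ≈ 4; this pair matches.

n_i = 4, n_f = 2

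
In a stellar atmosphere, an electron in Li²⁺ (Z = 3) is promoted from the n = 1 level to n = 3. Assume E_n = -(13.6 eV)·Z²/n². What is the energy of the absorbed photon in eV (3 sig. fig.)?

109 eV

The Bohr energies scale as Z², so for Z = 3: E_n = −122.4/n² eV.
E_3 = −122.4/9 = −13.60 eV and E_1 = −122.4/1 = −122.4 eV.
The photon energy is |E_3 − E_1| = 109 eV.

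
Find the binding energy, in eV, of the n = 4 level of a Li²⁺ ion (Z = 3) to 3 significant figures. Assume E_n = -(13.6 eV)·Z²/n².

E_n = −13.6 Z²/n² = −122.4/n² eV for Z = 3.
E_4 = −122.4/16 = −7.65 eV, so ionization (to E = 0) requires 7.65 eV.

7.65 eV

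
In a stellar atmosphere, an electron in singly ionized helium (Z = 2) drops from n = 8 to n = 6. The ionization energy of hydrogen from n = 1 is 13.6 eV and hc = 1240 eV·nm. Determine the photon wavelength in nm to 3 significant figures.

1880 nm

For Z = 2 the level energies scale as Z², so the effective Rydberg energy is 13.6 × 4 = 54.40 eV.
ΔE = 54.40 × (1/6² − 1/8²) = 54.40 × 0.01215 = 0.6611 eV.
λ = hc/ΔE = 1240 / 0.6611 = 1880 nm.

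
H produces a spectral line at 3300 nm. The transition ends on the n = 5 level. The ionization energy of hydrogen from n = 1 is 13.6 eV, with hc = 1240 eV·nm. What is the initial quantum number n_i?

n_i = 9

The photon energy is ΔE = hc/λ = 1240 / 3300 = 0.3758 eV.
With Z = 1, ΔE = 13.60 × (1/n_f² − 1/n_i²), so 1/n_f² − 1/n_i² = 0.02763.
With n_f = 5: 1/n_i² = 1/25 − 0.02763 = 0.01237, so n_i ≈ 8.99.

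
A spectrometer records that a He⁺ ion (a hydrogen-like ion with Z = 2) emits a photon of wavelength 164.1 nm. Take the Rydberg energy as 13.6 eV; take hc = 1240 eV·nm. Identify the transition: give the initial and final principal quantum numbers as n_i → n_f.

The photon energy is ΔE = hc/λ = 1240 / 164.1 = 7.556 eV.
With Z = 2, ΔE = 54.40 × (1/n_f² − 1/n_i²), so 1/n_f² − 1/n_i² = 0.1389.
Trying n_f = 2 gives 1/n_i² = 0.1111, i.e. n_i ≈ 3; this pair matches.

n_i = 3, n_f = 2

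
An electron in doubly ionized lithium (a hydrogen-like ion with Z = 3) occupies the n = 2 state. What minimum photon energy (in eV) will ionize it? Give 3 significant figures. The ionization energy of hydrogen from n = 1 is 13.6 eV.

E_n = −13.6 Z²/n² = −122.4/n² eV for Z = 3.
E_2 = −122.4/4 = −30.6 eV, so ionization (to E = 0) requires 30.6 eV.

30.6 eV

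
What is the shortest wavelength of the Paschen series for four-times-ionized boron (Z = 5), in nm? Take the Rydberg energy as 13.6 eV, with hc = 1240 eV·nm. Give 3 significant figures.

32.8 nm

The Paschen series has lower level n_f = 3; the series limit corresponds to n_i → ∞.
ΔE_max = 13.6 × 25 / 3² = 37.78 eV.
λ_min = 1240 / 37.78 = 32.8 nm.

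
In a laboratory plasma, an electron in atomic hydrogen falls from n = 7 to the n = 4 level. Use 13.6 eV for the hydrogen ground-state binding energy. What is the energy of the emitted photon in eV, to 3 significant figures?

0.572 eV

E_7 = −13.60/49 = −0.2776 eV and E_4 = −13.60/16 = −0.8500 eV.
The photon energy is |E_7 − E_4| = 0.572 eV.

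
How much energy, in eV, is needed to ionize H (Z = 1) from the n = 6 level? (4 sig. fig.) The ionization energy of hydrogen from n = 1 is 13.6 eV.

0.3778 eV

E_6 = −13.60/36 = −0.3778 eV, so ionization (to E = 0) requires 0.3778 eV.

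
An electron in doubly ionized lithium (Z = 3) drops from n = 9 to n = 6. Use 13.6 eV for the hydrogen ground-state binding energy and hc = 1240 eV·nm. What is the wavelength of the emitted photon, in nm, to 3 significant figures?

For Z = 3 the level energies scale as Z², so the effective Rydberg energy is 13.6 × 9 = 122.4 eV.
ΔE = 122.4 × (1/6² − 1/9²) = 122.4 × 0.01543 = 1.889 eV.
λ = hc/ΔE = 1240 / 1.889 = 656 nm.

656 nm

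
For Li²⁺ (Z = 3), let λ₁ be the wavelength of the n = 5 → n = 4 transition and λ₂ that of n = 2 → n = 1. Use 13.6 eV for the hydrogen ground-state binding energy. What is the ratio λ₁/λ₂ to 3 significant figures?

33.3

λ ∝ 1/ΔE ∝ 1/(1/n_f² − 1/n_i²), and the Z² and hc factors cancel in the ratio.
λ₁/λ₂ = (1/1² − 1/2²)/(1/4² − 1/5²) = 0.7500/0.02250 = 33.3.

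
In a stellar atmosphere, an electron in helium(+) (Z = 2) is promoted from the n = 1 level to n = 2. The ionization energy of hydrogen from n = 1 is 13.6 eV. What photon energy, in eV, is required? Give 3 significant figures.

40.8 eV

The Bohr energies scale as Z², so for Z = 2: E_n = −54.40/n² eV.
E_2 = −54.40/4 = −13.60 eV and E_1 = −54.40/1 = −54.40 eV.
The photon energy is |E_2 − E_1| = 40.8 eV.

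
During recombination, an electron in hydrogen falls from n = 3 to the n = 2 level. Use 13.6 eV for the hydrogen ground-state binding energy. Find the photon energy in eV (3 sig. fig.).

E_3 = −13.60/9 = −1.511 eV and E_2 = −13.60/4 = −3.400 eV.
The photon energy is |E_3 − E_2| = 1.89 eV.

1.89 eV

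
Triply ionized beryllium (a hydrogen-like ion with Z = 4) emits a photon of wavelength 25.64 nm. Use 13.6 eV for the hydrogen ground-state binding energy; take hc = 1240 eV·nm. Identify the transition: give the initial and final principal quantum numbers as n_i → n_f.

The photon energy is ΔE = hc/λ = 1240 / 25.64 = 48.36 eV.
With Z = 4, ΔE = 217.6 × (1/n_f² − 1/n_i²), so 1/n_f² − 1/n_i² = 0.2223.
Trying n_f = 2 gives 1/n_i² = 0.02775, i.e. n_i ≈ 6; this pair matches.

n_i = 6, n_f = 2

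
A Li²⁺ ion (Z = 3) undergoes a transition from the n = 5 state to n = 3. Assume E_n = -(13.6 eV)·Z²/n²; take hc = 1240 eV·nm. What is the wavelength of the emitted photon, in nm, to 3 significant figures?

142 nm

For Z = 3 the level energies scale as Z², so the effective Rydberg energy is 13.6 × 9 = 122.4 eV.
ΔE = 122.4 × (1/3² − 1/5²) = 122.4 × 0.07111 = 8.704 eV.
λ = hc/ΔE = 1240 / 8.704 = 142 nm.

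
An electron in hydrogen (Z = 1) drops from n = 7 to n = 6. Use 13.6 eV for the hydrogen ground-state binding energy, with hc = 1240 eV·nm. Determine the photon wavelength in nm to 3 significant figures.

12400 nm

ΔE = 13.60 × (1/6² − 1/7²) = 13.60 × 0.007370 = 0.1002 eV.
λ = hc/ΔE = 1240 / 0.1002 = 12400 nm.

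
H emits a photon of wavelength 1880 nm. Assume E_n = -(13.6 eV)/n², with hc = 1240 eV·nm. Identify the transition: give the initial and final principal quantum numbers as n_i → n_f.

n_i = 4, n_f = 3

The photon energy is ΔE = hc/λ = 1240 / 1880 = 0.6596 eV.
With Z = 1, ΔE = 13.60 × (1/n_f² − 1/n_i²), so 1/n_f² − 1/n_i² = 0.04850.
Trying n_f = 3 gives 1/n_i² = 0.06261, i.e. n_i ≈ 4; this pair matches.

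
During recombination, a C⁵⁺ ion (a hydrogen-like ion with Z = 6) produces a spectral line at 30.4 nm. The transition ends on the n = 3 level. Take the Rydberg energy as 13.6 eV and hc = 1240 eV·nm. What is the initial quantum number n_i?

n_i = 6

The photon energy is ΔE = hc/λ = 1240 / 30.4 = 40.79 eV.
With Z = 6, ΔE = 489.6 × (1/n_f² − 1/n_i²), so 1/n_f² − 1/n_i² = 0.08331.
With n_f = 3: 1/n_i² = 1/9 − 0.08331 = 0.02780, so n_i ≈ 6.00.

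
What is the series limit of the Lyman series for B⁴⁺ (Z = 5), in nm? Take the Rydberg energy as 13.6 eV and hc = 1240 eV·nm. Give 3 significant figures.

3.65 nm

The Lyman series has lower level n_f = 1; the series limit corresponds to n_i → ∞.
ΔE_max = 13.6 × 25 / 1² = 340.0 eV.
λ_min = 1240 / 340.0 = 3.65 nm.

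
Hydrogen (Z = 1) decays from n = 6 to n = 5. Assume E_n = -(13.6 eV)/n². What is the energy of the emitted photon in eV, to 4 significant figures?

0.1662 eV

E_6 = −13.60/36 = −0.3778 eV and E_5 = −13.60/25 = −0.5440 eV.
The photon energy is |E_6 − E_5| = 0.1662 eV.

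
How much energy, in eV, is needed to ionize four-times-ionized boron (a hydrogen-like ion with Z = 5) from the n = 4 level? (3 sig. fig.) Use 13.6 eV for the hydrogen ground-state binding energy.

E_n = −13.6 Z²/n² = −340.0/n² eV for Z = 5.
E_4 = −340.0/16 = −21.3 eV, so ionization (to E = 0) requires 21.3 eV.

21.3 eV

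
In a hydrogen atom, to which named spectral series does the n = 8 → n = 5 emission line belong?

The series is set by the lower level: n_f = 5 is the Pfund series.

Pfund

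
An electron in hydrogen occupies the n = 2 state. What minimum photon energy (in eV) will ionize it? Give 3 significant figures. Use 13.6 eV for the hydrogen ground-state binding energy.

3.40 eV

E_2 = −13.60/4 = −3.40 eV, so ionization (to E = 0) requires 3.40 eV.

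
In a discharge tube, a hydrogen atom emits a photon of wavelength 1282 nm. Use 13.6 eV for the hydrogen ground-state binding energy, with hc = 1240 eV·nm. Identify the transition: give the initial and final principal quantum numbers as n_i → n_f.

n_i = 5, n_f = 3

The photon energy is ΔE = hc/λ = 1240 / 1282 = 0.9672 eV.
With Z = 1, ΔE = 13.60 × (1/n_f² − 1/n_i²), so 1/n_f² − 1/n_i² = 0.07112.
Trying n_f = 3 gives 1/n_i² = 0.03999, i.e. n_i ≈ 5; this pair matches.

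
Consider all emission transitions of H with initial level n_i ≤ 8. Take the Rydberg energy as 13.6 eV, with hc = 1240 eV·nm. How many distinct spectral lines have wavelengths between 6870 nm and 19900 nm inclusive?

Enumerate all n_i → n_f pairs with 1 ≤ n_f < n_i ≤ 8 and compute λ = 1240 / [13.6·1·(1/n_f² − 1/n_i²)].
Lines falling in [6870, 19900] nm: 6→5 (7460 nm), 8→6 (7503 nm), 7→6 (12370 nm), 8→7 (19060 nm).

4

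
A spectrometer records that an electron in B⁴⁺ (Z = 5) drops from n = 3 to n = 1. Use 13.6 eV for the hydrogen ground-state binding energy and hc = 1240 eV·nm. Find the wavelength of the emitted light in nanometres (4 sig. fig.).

For Z = 5 the level energies scale as Z², so the effective Rydberg energy is 13.6 × 25 = 340.0 eV.
ΔE = 340.0 × (1/1² − 1/3²) = 340.0 × 0.8889 = 302.2 eV.
λ = hc/ΔE = 1240 / 302.2 = 4.103 nm.

4.103 nm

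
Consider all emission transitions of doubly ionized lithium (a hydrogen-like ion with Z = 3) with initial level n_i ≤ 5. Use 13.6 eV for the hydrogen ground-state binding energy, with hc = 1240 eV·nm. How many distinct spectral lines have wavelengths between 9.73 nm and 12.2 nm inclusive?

Enumerate all n_i → n_f pairs with 1 ≤ n_f < n_i ≤ 5 and compute λ = 1240 / [13.6·9·(1/n_f² − 1/n_i²)].
Lines falling in [9.73, 12.2] nm: 5→1 (10.55 nm), 4→1 (10.81 nm), 3→1 (11.40 nm).

3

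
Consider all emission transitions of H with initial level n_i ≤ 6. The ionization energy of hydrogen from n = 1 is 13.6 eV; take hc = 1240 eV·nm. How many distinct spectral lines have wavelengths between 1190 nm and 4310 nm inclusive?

4

Enumerate all n_i → n_f pairs with 1 ≤ n_f < n_i ≤ 6 and compute λ = 1240 / [13.6·1·(1/n_f² − 1/n_i²)].
Lines falling in [1190, 4310] nm: 5→3 (1282 nm), 4→3 (1876 nm), 6→4 (2626 nm), 5→4 (4052 nm).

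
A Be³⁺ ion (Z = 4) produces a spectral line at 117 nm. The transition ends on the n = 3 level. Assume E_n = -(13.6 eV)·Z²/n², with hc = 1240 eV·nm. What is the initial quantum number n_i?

The photon energy is ΔE = hc/λ = 1240 / 117 = 10.60 eV.
With Z = 4, ΔE = 217.6 × (1/n_f² − 1/n_i²), so 1/n_f² − 1/n_i² = 0.04871.
With n_f = 3: 1/n_i² = 1/9 − 0.04871 = 0.06241, so n_i ≈ 4.00.

n_i = 4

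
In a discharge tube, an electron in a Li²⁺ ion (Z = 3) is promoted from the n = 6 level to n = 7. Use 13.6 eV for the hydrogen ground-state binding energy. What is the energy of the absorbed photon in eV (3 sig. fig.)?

The Bohr energies scale as Z², so for Z = 3: E_n = −122.4/n² eV.
E_7 = −122.4/49 = −2.498 eV and E_6 = −122.4/36 = −3.400 eV.
The photon energy is |E_7 − E_6| = 0.902 eV.

0.902 eV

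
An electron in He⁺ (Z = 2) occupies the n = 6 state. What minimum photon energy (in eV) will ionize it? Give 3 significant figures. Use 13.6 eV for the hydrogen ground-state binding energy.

E_n = −13.6 Z²/n² = −54.40/n² eV for Z = 2.
E_6 = −54.40/36 = −1.51 eV, so ionization (to E = 0) requires 1.51 eV.

1.51 eV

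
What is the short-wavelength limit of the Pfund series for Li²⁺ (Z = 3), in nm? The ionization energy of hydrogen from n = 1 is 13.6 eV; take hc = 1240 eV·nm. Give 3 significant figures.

253 nm

The Pfund series has lower level n_f = 5; the series limit corresponds to n_i → ∞.
ΔE_max = 13.6 × 9 / 5² = 4.896 eV.
λ_min = 1240 / 4.896 = 253 nm.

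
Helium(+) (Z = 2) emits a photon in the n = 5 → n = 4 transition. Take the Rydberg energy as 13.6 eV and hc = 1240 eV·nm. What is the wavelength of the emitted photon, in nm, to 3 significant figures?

1010 nm

For Z = 2 the level energies scale as Z², so the effective Rydberg energy is 13.6 × 4 = 54.40 eV.
ΔE = 54.40 × (1/4² − 1/5²) = 54.40 × 0.02250 = 1.224 eV.
λ = hc/ΔE = 1240 / 1.224 = 1010 nm.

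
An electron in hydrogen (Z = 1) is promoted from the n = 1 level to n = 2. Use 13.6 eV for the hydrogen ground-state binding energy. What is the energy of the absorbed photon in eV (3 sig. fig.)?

10.2 eV

E_2 = −13.60/4 = −3.400 eV and E_1 = −13.60/1 = −13.60 eV.
The photon energy is |E_2 − E_1| = 10.2 eV.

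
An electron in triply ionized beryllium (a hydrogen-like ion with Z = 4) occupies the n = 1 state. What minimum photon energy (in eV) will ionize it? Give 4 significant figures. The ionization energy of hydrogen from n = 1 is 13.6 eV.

217.6 eV

E_n = −13.6 Z²/n² = −217.6/n² eV for Z = 4.
E_1 = −217.6/1 = −217.6 eV, so ionization (to E = 0) requires 217.6 eV.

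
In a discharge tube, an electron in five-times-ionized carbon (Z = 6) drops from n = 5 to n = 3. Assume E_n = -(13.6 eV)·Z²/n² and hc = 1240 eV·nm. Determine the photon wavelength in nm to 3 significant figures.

35.6 nm

For Z = 6 the level energies scale as Z², so the effective Rydberg energy is 13.6 × 36 = 489.6 eV.
ΔE = 489.6 × (1/3² − 1/5²) = 489.6 × 0.07111 = 34.82 eV.
λ = hc/ΔE = 1240 / 34.82 = 35.6 nm.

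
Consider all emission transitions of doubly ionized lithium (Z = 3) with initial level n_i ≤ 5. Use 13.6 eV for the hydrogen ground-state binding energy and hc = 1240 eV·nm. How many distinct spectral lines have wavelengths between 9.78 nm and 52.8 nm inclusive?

Enumerate all n_i → n_f pairs with 1 ≤ n_f < n_i ≤ 5 and compute λ = 1240 / [13.6·9·(1/n_f² − 1/n_i²)].
Lines falling in [9.78, 52.8] nm: 5→1 (10.55 nm), 4→1 (10.81 nm), 3→1 (11.40 nm), 2→1 (13.51 nm), 5→2 (48.24 nm).

5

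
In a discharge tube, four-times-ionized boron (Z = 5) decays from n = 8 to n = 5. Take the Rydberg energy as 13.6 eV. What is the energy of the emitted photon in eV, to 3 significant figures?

The Bohr energies scale as Z², so for Z = 5: E_n = −340.0/n² eV.
E_8 = −340.0/64 = −5.313 eV and E_5 = −340.0/25 = −13.60 eV.
The photon energy is |E_8 − E_5| = 8.29 eV.

8.29 eV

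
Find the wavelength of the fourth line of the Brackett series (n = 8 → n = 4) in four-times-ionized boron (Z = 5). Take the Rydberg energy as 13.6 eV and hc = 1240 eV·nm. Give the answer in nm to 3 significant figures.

The Brackett series terminates on n_f = 4; the fourth line has n_i = 4+4 = 8.
ΔE = 340.0 × (1/4² − 1/8²) = 15.94 eV.
λ = 1240 / 15.94 = 77.8 nm.

77.8 nm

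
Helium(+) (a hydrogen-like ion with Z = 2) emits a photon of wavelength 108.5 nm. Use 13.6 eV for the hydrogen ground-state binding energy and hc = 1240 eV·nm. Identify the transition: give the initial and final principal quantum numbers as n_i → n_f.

The photon energy is ΔE = hc/λ = 1240 / 108.5 = 11.43 eV.
With Z = 2, ΔE = 54.40 × (1/n_f² − 1/n_i²), so 1/n_f² − 1/n_i² = 0.2101.
Trying n_f = 2 gives 1/n_i² = 0.03992, i.e. n_i ≈ 5; this pair matches.

n_i = 5, n_f = 2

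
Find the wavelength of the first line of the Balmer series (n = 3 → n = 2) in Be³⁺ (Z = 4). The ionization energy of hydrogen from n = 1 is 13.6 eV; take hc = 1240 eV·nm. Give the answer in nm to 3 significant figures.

41.0 nm

The Balmer series terminates on n_f = 2; the first line has n_i = 2+1 = 3.
ΔE = 217.6 × (1/2² − 1/3²) = 30.22 eV.
λ = 1240 / 30.22 = 41.0 nm.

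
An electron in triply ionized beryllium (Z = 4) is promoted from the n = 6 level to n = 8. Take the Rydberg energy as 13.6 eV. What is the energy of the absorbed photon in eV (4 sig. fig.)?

2.644 eV

The Bohr energies scale as Z², so for Z = 4: E_n = −217.6/n² eV.
E_8 = −217.6/64 = −3.400 eV and E_6 = −217.6/36 = −6.044 eV.
The photon energy is |E_8 − E_6| = 2.644 eV.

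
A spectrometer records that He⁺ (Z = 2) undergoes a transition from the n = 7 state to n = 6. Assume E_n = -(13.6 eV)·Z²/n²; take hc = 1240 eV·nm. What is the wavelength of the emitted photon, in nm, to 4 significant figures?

For Z = 2 the level energies scale as Z², so the effective Rydberg energy is 13.6 × 4 = 54.40 eV.
ΔE = 54.40 × (1/6² − 1/7²) = 54.40 × 0.007370 = 0.4009 eV.
λ = hc/ΔE = 1240 / 0.4009 = 3093 nm.

3093 nm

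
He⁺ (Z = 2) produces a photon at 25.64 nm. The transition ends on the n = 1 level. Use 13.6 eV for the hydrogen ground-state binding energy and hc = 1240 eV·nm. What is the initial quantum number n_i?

n_i = 3

The photon energy is ΔE = hc/λ = 1240 / 25.64 = 48.36 eV.
With Z = 2, ΔE = 54.40 × (1/n_f² − 1/n_i²), so 1/n_f² − 1/n_i² = 0.8890.
With n_f = 1: 1/n_i² = 1/1 − 0.8890 = 0.1110, so n_i ≈ 3.00.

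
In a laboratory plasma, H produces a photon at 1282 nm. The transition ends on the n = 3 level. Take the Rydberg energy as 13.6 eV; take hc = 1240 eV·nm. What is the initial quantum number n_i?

The photon energy is ΔE = hc/λ = 1240 / 1282 = 0.9672 eV.
With Z = 1, ΔE = 13.60 × (1/n_f² − 1/n_i²), so 1/n_f² − 1/n_i² = 0.07112.
With n_f = 3: 1/n_i² = 1/9 − 0.07112 = 0.03999, so n_i ≈ 5.00.

n_i = 5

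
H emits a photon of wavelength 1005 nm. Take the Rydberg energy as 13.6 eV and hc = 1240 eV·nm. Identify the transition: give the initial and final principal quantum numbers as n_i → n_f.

n_i = 7, n_f = 3

The photon energy is ΔE = hc/λ = 1240 / 1005 = 1.234 eV.
With Z = 1, ΔE = 13.60 × (1/n_f² − 1/n_i²), so 1/n_f² − 1/n_i² = 0.09072.
Trying n_f = 3 gives 1/n_i² = 0.02039, i.e. n_i ≈ 7; this pair matches.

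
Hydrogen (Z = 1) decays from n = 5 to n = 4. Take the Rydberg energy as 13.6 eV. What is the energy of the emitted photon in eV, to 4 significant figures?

E_5 = −13.60/25 = −0.5440 eV and E_4 = −13.60/16 = −0.8500 eV.
The photon energy is |E_5 − E_4| = 0.3060 eV.

0.3060 eV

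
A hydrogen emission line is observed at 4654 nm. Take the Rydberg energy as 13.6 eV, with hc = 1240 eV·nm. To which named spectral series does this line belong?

Pfund

ΔE = 1240/4654 = 0.2664 eV.
This matches 13.6 × (1/5² − 1/7²), so n_f = 5: the Pfund series.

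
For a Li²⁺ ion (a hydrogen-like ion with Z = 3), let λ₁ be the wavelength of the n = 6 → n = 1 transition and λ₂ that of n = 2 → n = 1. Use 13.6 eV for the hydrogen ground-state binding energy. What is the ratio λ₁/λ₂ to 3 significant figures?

λ ∝ 1/ΔE ∝ 1/(1/n_f² − 1/n_i²), and the Z² and hc factors cancel in the ratio.
λ₁/λ₂ = (1/1² − 1/2²)/(1/1² − 1/6²) = 0.7500/0.9722 = 0.771.

0.771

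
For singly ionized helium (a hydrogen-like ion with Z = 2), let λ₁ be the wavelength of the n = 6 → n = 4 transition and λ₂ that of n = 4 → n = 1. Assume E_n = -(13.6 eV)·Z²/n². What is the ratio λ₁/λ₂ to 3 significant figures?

λ ∝ 1/ΔE ∝ 1/(1/n_f² − 1/n_i²), and the Z² and hc factors cancel in the ratio.
λ₁/λ₂ = (1/1² − 1/4²)/(1/4² − 1/6²) = 0.9375/0.03472 = 27.0.

27.0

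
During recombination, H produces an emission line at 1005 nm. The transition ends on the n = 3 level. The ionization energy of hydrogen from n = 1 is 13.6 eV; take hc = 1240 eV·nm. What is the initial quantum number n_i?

The photon energy is ΔE = hc/λ = 1240 / 1005 = 1.234 eV.
With Z = 1, ΔE = 13.60 × (1/n_f² − 1/n_i²), so 1/n_f² − 1/n_i² = 0.09072.
With n_f = 3: 1/n_i² = 1/9 − 0.09072 = 0.02039, so n_i ≈ 7.00.

n_i = 7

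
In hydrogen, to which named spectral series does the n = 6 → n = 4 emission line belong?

The series is set by the lower level: n_f = 4 is the Brackett series.

Brackett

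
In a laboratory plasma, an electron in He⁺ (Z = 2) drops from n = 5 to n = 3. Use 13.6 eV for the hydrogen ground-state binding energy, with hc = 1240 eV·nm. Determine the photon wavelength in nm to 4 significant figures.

320.5 nm

For Z = 2 the level energies scale as Z², so the effective Rydberg energy is 13.6 × 4 = 54.40 eV.
ΔE = 54.40 × (1/3² − 1/5²) = 54.40 × 0.07111 = 3.868 eV.
λ = hc/ΔE = 1240 / 3.868 = 320.5 nm.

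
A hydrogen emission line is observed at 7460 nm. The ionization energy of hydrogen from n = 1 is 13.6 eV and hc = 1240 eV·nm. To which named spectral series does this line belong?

ΔE = 1240/7460 = 0.1662 eV.
This matches 13.6 × (1/5² − 1/6²), so n_f = 5: the Pfund series.

Pfund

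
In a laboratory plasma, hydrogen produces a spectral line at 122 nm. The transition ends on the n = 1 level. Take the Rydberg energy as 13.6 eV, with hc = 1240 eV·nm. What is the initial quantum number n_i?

n_i = 2

The photon energy is ΔE = hc/λ = 1240 / 122 = 10.16 eV.
With Z = 1, ΔE = 13.60 × (1/n_f² − 1/n_i²), so 1/n_f² − 1/n_i² = 0.7473.
With n_f = 1: 1/n_i² = 1/1 − 0.7473 = 0.2527, so n_i ≈ 1.99.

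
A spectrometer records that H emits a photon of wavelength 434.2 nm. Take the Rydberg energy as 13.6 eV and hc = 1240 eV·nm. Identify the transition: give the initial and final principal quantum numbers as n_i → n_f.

The photon energy is ΔE = hc/λ = 1240 / 434.2 = 2.856 eV.
With Z = 1, ΔE = 13.60 × (1/n_f² − 1/n_i²), so 1/n_f² − 1/n_i² = 0.2100.
Trying n_f = 2 gives 1/n_i² = 0.04001, i.e. n_i ≈ 5; this pair matches.

n_i = 5, n_f = 2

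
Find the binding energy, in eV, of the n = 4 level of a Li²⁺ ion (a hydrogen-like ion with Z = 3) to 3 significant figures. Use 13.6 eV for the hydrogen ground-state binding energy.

E_n = −13.6 Z²/n² = −122.4/n² eV for Z = 3.
E_4 = −122.4/16 = −7.65 eV, so ionization (to E = 0) requires 7.65 eV.

7.65 eV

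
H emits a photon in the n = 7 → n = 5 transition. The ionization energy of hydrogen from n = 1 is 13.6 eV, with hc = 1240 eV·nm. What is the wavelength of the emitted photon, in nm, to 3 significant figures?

4650 nm

ΔE = 13.60 × (1/5² − 1/7²) = 13.60 × 0.01959 = 0.2664 eV.
λ = hc/ΔE = 1240 / 0.2664 = 4650 nm.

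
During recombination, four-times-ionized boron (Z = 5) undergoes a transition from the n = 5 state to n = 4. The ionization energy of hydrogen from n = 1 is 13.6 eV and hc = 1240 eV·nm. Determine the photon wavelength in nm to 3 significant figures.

162 nm

For Z = 5 the level energies scale as Z², so the effective Rydberg energy is 13.6 × 25 = 340.0 eV.
ΔE = 340.0 × (1/4² − 1/5²) = 340.0 × 0.02250 = 7.650 eV.
λ = hc/ΔE = 1240 / 7.650 = 162 nm.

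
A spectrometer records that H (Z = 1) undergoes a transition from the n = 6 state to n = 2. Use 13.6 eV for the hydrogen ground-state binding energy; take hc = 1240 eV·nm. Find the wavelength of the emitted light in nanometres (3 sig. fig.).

ΔE = 13.60 × (1/2² − 1/6²) = 13.60 × 0.2222 = 3.022 eV.
λ = hc/ΔE = 1240 / 3.022 = 410 nm.
This line belongs to the Balmer series.

410 nm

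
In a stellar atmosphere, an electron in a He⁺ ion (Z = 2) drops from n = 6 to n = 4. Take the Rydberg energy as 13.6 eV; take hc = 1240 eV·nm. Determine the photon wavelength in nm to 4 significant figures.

For Z = 2 the level energies scale as Z², so the effective Rydberg energy is 13.6 × 4 = 54.40 eV.
ΔE = 54.40 × (1/4² − 1/6²) = 54.40 × 0.03472 = 1.889 eV.
λ = hc/ΔE = 1240 / 1.889 = 656.5 nm.

656.5 nm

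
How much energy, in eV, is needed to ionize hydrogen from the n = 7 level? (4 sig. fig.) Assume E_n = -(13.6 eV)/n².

E_7 = −13.60/49 = −0.2776 eV, so ionization (to E = 0) requires 0.2776 eV.

0.2776 eV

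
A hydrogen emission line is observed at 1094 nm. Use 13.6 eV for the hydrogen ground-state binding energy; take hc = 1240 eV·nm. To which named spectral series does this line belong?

Paschen

ΔE = 1240/1094 = 1.133 eV.
This matches 13.6 × (1/3² − 1/6²), so n_f = 3: the Paschen series.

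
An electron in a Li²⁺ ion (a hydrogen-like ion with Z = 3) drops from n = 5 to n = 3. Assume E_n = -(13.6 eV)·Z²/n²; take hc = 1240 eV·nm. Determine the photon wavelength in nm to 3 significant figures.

For Z = 3 the level energies scale as Z², so the effective Rydberg energy is 13.6 × 9 = 122.4 eV.
ΔE = 122.4 × (1/3² − 1/5²) = 122.4 × 0.07111 = 8.704 eV.
λ = hc/ΔE = 1240 / 8.704 = 142 nm.

142 nm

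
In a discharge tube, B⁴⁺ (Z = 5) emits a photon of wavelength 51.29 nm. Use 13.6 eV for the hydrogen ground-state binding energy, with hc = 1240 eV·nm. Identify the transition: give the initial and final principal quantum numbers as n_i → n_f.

n_i = 5, n_f = 3

The photon energy is ΔE = hc/λ = 1240 / 51.29 = 24.18 eV.
With Z = 5, ΔE = 340.0 × (1/n_f² − 1/n_i²), so 1/n_f² − 1/n_i² = 0.07111.
Trying n_f = 3 gives 1/n_i² = 0.04000, i.e. n_i ≈ 5; this pair matches.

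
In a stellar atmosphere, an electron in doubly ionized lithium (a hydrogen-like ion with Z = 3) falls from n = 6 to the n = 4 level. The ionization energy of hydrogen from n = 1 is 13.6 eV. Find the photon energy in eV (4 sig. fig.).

The Bohr energies scale as Z², so for Z = 3: E_n = −122.4/n² eV.
E_6 = −122.4/36 = −3.400 eV and E_4 = −122.4/16 = −7.650 eV.
The photon energy is |E_6 − E_4| = 4.250 eV.

4.250 eV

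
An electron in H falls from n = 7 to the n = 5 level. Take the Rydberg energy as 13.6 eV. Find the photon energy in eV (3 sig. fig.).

E_7 = −13.60/49 = −0.2776 eV and E_5 = −13.60/25 = −0.5440 eV.
The photon energy is |E_7 − E_5| = 0.266 eV.

0.266 eV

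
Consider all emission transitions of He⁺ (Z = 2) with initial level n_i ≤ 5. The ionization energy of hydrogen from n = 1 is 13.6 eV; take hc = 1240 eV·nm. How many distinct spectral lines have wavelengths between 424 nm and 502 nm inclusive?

1

Enumerate all n_i → n_f pairs with 1 ≤ n_f < n_i ≤ 5 and compute λ = 1240 / [13.6·4·(1/n_f² − 1/n_i²)].
Lines falling in [424, 502] nm: 4→3 (468.9 nm).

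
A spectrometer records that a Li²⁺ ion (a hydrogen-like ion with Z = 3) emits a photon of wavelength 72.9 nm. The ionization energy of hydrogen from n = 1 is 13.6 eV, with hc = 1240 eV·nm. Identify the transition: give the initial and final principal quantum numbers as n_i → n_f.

The photon energy is ΔE = hc/λ = 1240 / 72.9 = 17.01 eV.
With Z = 3, ΔE = 122.4 × (1/n_f² − 1/n_i²), so 1/n_f² − 1/n_i² = 0.1390.
Trying n_f = 2 gives 1/n_i² = 0.1110, i.e. n_i ≈ 3; this pair matches.

n_i = 3, n_f = 2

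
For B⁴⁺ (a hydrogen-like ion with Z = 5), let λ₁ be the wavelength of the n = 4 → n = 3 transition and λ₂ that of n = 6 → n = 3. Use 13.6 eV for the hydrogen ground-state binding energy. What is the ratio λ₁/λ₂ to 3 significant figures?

1.71

λ ∝ 1/ΔE ∝ 1/(1/n_f² − 1/n_i²), and the Z² and hc factors cancel in the ratio.
λ₁/λ₂ = (1/3² − 1/6²)/(1/3² − 1/4²) = 0.08333/0.04861 = 1.71.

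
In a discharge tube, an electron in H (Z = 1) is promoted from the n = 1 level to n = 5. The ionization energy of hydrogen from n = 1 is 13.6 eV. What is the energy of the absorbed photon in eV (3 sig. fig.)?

13.1 eV

E_5 = −13.60/25 = −0.5440 eV and E_1 = −13.60/1 = −13.60 eV.
The photon energy is |E_5 − E_1| = 13.1 eV.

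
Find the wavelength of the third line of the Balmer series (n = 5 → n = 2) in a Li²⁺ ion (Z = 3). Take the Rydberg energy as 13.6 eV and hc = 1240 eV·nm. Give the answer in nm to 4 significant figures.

The Balmer series terminates on n_f = 2; the third line has n_i = 2+3 = 5.
ΔE = 122.4 × (1/2² − 1/5²) = 25.70 eV.
λ = 1240 / 25.70 = 48.24 nm.

48.24 nm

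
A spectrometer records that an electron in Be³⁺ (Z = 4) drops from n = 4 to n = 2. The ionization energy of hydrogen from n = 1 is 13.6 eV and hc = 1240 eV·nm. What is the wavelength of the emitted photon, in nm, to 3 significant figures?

For Z = 4 the level energies scale as Z², so the effective Rydberg energy is 13.6 × 16 = 217.6 eV.
ΔE = 217.6 × (1/2² − 1/4²) = 217.6 × 0.1875 = 40.80 eV.
λ = hc/ΔE = 1240 / 40.80 = 30.4 nm.

30.4 nm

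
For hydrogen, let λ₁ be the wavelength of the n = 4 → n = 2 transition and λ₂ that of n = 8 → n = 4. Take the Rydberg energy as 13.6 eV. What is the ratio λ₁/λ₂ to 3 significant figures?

λ ∝ 1/ΔE ∝ 1/(1/n_f² − 1/n_i²), and the Z² and hc factors cancel in the ratio.
λ₁/λ₂ = (1/4² − 1/8²)/(1/2² − 1/4²) = 0.04688/0.1875 = 0.250.

0.250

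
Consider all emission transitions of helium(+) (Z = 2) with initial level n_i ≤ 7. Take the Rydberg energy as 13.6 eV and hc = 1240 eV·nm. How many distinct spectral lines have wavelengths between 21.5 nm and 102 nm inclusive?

7

Enumerate all n_i → n_f pairs with 1 ≤ n_f < n_i ≤ 7 and compute λ = 1240 / [13.6·4·(1/n_f² − 1/n_i²)].
Lines falling in [21.5, 102] nm: 7→1 (23.27 nm), 6→1 (23.45 nm), 5→1 (23.74 nm), 4→1 (24.31 nm), 3→1 (25.64 nm), 2→1 (30.39 nm), 7→2 (99.28 nm).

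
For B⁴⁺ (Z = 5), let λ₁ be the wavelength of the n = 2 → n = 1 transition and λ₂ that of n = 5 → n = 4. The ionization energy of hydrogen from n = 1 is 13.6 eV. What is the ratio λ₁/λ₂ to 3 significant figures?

λ ∝ 1/ΔE ∝ 1/(1/n_f² − 1/n_i²), and the Z² and hc factors cancel in the ratio.
λ₁/λ₂ = (1/4² − 1/5²)/(1/1² − 1/2²) = 0.02250/0.7500 = 0.0300.

0.0300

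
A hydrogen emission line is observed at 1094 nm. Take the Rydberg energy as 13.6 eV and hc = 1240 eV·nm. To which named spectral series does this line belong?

ΔE = 1240/1094 = 1.133 eV.
This matches 13.6 × (1/3² − 1/6²), so n_f = 3: the Paschen series.

Paschen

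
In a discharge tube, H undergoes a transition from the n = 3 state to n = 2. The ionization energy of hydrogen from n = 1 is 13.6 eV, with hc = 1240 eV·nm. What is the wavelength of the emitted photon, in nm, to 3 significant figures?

ΔE = 13.60 × (1/2² − 1/3²) = 13.60 × 0.1389 = 1.889 eV.
λ = hc/ΔE = 1240 / 1.889 = 656 nm.
This line belongs to the Balmer series.

656 nm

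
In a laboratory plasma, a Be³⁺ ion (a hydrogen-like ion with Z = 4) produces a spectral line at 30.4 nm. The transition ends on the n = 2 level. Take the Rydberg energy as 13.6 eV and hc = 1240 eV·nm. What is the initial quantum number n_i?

n_i = 4

The photon energy is ΔE = hc/λ = 1240 / 30.4 = 40.79 eV.
With Z = 4, ΔE = 217.6 × (1/n_f² − 1/n_i²), so 1/n_f² − 1/n_i² = 0.1875.
With n_f = 2: 1/n_i² = 1/4 − 0.1875 = 0.06255, so n_i ≈ 4.00.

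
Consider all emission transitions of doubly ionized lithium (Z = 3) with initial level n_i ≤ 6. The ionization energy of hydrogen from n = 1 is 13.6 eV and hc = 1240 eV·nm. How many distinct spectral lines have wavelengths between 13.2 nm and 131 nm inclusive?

6

Enumerate all n_i → n_f pairs with 1 ≤ n_f < n_i ≤ 6 and compute λ = 1240 / [13.6·9·(1/n_f² − 1/n_i²)].
Lines falling in [13.2, 131] nm: 2→1 (13.51 nm), 6→2 (45.59 nm), 5→2 (48.24 nm), 4→2 (54.03 nm), 3→2 (72.94 nm), 6→3 (121.6 nm).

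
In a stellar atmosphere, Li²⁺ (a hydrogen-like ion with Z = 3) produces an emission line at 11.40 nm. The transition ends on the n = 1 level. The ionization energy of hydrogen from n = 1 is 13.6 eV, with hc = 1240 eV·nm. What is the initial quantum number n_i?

The photon energy is ΔE = hc/λ = 1240 / 11.40 = 108.8 eV.
With Z = 3, ΔE = 122.4 × (1/n_f² − 1/n_i²), so 1/n_f² − 1/n_i² = 0.8887.
With n_f = 1: 1/n_i² = 1/1 − 0.8887 = 0.1113, so n_i ≈ 3.00.

n_i = 3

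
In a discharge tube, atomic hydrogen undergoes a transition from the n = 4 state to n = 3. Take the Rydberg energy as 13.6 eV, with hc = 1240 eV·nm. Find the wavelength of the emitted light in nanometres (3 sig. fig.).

1880 nm

ΔE = 13.60 × (1/3² − 1/4²) = 13.60 × 0.04861 = 0.6611 eV.
λ = hc/ΔE = 1240 / 0.6611 = 1880 nm.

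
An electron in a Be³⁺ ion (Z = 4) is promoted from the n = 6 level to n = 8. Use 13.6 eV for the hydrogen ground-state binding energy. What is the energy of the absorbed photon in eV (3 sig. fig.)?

2.64 eV

The Bohr energies scale as Z², so for Z = 4: E_n = −217.6/n² eV.
E_8 = −217.6/64 = −3.400 eV and E_6 = −217.6/36 = −6.044 eV.
The photon energy is |E_8 − E_6| = 2.64 eV.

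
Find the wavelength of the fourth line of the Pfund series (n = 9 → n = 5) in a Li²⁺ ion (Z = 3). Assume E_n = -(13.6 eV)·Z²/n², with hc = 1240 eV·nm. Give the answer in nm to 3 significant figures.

The Pfund series terminates on n_f = 5; the fourth line has n_i = 5+4 = 9.
ΔE = 122.4 × (1/5² − 1/9²) = 3.385 eV.
λ = 1240 / 3.385 = 366 nm.

366 nm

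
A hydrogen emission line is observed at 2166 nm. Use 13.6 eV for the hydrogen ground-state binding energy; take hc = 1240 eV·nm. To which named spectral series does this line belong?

Brackett

ΔE = 1240/2166 = 0.5725 eV.
This matches 13.6 × (1/4² − 1/7²), so n_f = 4: the Brackett series.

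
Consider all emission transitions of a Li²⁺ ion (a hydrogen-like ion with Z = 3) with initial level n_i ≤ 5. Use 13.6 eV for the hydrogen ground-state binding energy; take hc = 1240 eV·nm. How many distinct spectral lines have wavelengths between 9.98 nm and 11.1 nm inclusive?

Enumerate all n_i → n_f pairs with 1 ≤ n_f < n_i ≤ 5 and compute λ = 1240 / [13.6·9·(1/n_f² − 1/n_i²)].
Lines falling in [9.98, 11.1] nm: 5→1 (10.55 nm), 4→1 (10.81 nm).

2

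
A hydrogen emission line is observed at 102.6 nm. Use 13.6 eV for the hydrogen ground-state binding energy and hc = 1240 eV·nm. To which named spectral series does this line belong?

Lyman

ΔE = 1240/102.6 = 12.09 eV.
This matches 13.6 × (1/1² − 1/3²), so n_f = 1: the Lyman series.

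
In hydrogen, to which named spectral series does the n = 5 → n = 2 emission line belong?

Balmer

The series is set by the lower level: n_f = 2 is the Balmer series.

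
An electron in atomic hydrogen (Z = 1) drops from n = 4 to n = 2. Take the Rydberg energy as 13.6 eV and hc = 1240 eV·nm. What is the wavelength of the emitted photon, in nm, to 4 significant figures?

486.3 nm

ΔE = 13.60 × (1/2² − 1/4²) = 13.60 × 0.1875 = 2.550 eV.
λ = hc/ΔE = 1240 / 2.550 = 486.3 nm.
This line belongs to the Balmer series.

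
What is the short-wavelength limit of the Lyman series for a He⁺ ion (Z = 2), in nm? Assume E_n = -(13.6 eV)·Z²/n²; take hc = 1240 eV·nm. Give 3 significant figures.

22.8 nm

The Lyman series has lower level n_f = 1; the series limit corresponds to n_i → ∞.
ΔE_max = 13.6 × 4 / 1² = 54.40 eV.
λ_min = 1240 / 54.40 = 22.8 nm.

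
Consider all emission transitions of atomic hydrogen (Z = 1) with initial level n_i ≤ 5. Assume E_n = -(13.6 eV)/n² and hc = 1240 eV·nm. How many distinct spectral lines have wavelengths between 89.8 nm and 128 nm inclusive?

4

Enumerate all n_i → n_f pairs with 1 ≤ n_f < n_i ≤ 5 and compute λ = 1240 / [13.6·1·(1/n_f² − 1/n_i²)].
Lines falling in [89.8, 128] nm: 5→1 (94.98 nm), 4→1 (97.25 nm), 3→1 (102.6 nm), 2→1 (121.6 nm).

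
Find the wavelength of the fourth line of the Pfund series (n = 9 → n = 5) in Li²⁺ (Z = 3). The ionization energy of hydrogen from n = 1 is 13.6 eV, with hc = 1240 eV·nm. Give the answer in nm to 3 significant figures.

366 nm

The Pfund series terminates on n_f = 5; the fourth line has n_i = 5+4 = 9.
ΔE = 122.4 × (1/5² − 1/9²) = 3.385 eV.
λ = 1240 / 3.385 = 366 nm.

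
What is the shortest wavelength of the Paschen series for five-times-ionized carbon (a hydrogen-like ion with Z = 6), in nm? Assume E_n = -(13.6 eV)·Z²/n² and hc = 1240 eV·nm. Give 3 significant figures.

22.8 nm

The Paschen series has lower level n_f = 3; the series limit corresponds to n_i → ∞.
ΔE_max = 13.6 × 36 / 3² = 54.40 eV.
λ_min = 1240 / 54.40 = 22.8 nm.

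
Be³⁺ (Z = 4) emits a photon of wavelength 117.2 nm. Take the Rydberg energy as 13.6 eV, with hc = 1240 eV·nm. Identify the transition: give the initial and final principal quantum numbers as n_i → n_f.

The photon energy is ΔE = hc/λ = 1240 / 117.2 = 10.58 eV.
With Z = 4, ΔE = 217.6 × (1/n_f² − 1/n_i²), so 1/n_f² − 1/n_i² = 0.04862.
Trying n_f = 3 gives 1/n_i² = 0.06249, i.e. n_i ≈ 4; this pair matches.

n_i = 4, n_f = 3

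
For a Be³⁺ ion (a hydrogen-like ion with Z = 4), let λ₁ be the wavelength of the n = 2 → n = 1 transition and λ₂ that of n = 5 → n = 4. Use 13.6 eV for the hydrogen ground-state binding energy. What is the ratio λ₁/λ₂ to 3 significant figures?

0.0300

λ ∝ 1/ΔE ∝ 1/(1/n_f² − 1/n_i²), and the Z² and hc factors cancel in the ratio.
λ₁/λ₂ = (1/4² − 1/5²)/(1/1² − 1/2²) = 0.02250/0.7500 = 0.0300.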